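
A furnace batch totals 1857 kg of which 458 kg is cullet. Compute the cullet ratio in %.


Cullet ratio = (cullet mass / total batch mass) * 100
  Ratio = 458 / 1857 * 100 = 24.66%

24.66%


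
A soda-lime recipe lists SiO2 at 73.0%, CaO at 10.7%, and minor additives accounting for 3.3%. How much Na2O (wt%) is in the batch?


Pieces sum to 100%:
  Na2O = 100 - (SiO2 + CaO + others)
  Na2O = 100 - (73.0 + 10.7 + 3.3) = 13.0%

13.0%


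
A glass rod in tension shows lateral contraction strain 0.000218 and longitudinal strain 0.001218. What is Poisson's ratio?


Poisson's ratio: nu = lateral strain / axial strain
  nu = 0.000218 / 0.001218 = 0.179

0.179


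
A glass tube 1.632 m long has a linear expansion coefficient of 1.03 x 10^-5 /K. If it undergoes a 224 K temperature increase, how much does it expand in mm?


Thermal expansion formula: dL = alpha * L0 * dT
  dL = (1.03 x 10^-5) * 1.632 * 224 = 0.00376535 m
Convert to mm: 0.00376535 * 1000 = 3.7654 mm

3.7654 mm


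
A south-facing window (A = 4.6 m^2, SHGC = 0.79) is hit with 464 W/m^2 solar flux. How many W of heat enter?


Solar heat gain: Q = Area * SHGC * Irradiance
  Q = 4.6 * 0.79 * 464 = 1686.2 W

1686.2 W


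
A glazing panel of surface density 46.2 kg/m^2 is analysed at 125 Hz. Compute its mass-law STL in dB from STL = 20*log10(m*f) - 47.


Mass law: STL = 20 * log10(m * f) - 47
  m * f = 46.2 * 125 = 5775
  log10(5775) = 3.76155
  STL = 20 * 3.76155 - 47 = 75.231 - 47 = 28.2 dB

28.2 dB


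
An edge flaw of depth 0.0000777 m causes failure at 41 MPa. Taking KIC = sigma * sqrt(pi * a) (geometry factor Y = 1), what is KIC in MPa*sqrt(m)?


Fracture toughness: KIC = sigma * sqrt(pi * a)
  pi * a = pi * 0.0000777 = 0.000244102
  sqrt(pi * a) = 0.015624
  KIC = 41 * 0.015624 = 0.641 MPa*sqrt(m)

0.641 MPa*sqrt(m)


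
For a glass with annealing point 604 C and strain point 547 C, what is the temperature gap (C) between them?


Gap = T_anneal - T_strain:
  gap = 604 - 547 = 57 C

57 C


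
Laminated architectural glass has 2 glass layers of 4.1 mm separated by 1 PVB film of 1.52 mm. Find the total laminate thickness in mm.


Total thickness = glass contribution + PVB contribution
  Glass: 2 * 4.1 = 8.2 mm
  PVB: 1 * 1.52 = 1.52 mm
  Total = 8.2 + 1.52 = 9.72 mm

9.72 mm


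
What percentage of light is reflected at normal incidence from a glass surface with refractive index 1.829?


Fresnel reflectance at normal incidence:
  R = ((n - 1)/(n + 1))^2
  (n - 1)/(n + 1) = (1.829 - 1)/(1.829 + 1) = 0.293036
  R = 0.293036^2 = 0.0858701
  R(%) = 0.0858701 * 100 = 8.587%

8.587%


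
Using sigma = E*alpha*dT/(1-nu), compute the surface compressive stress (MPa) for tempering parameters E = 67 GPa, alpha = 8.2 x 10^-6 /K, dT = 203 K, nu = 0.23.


Tempering stress: sigma = E * alpha * dT / (1 - nu)
  E (MPa) = 67 * 1000 = 67000
  Numerator = 67000 * (8.2 x 10^-6) * 203 = 111.5282
  Denominator = 1 - 0.23 = 0.77
  sigma = 111.5282 / 0.77 = 144.8 MPa

144.8 MPa


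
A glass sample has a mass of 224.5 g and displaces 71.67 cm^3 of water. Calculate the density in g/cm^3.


Use the definition of density:
  rho = mass / volume
  rho = 224.5 / 71.67 = 3.132 g/cm^3

3.132 g/cm^3


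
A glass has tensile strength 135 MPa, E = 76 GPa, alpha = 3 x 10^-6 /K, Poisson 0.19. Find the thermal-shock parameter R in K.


Thermal shock resistance: R = sigma * (1 - nu) / (E * alpha)
  Numerator = 135 * (1 - 0.19) = 109.35
  Denominator = 76 * 1000 * (3 x 10^-6) = 0.228
  R = 109.35 / 0.228 = 479.6 K

479.6 K


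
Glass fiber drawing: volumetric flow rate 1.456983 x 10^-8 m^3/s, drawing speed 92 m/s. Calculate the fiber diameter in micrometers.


Cross-sectional area from continuity:
  A = Q / v = 1.456983 x 10^-8 / 92 = 1.583677 x 10^-10 m^2
Diameter from circular cross-section:
  d = sqrt(4A / pi) * 10^6 (m -> um)
  d = sqrt(4 * 1.583677 x 10^-10 / pi) * 10^6 = 14.2 um

14.2 um


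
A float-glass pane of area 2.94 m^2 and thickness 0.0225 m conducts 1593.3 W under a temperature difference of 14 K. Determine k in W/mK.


Fourier's law rearranged: k = Q * t / (A * dT)
  Numerator = 1593.3 * 0.0225 = 35.84925
  Denominator = 2.94 * 14 = 41.16
  k = 35.84925 / 41.16 = 0.871 W/mK

0.871 W/mK


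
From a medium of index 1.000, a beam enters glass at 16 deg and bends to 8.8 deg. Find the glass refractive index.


Apply Snell's law: n1 * sin(theta1) = n2 * sin(theta2)
  n2 = n1 * sin(theta1) / sin(theta2)
  sin(16) = 0.275637
  sin(8.8) = 0.152986
  n2 = 1.000 * 0.275637 / 0.152986 = 1.8017

1.8017


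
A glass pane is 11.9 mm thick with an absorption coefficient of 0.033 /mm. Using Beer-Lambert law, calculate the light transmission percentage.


Beer-Lambert law: T = exp(-alpha * thickness)
  exponent = -0.033 * 11.9 = -0.3927
  T = exp(-0.3927) = 0.6752
  Percentage = 0.6752 * 100 = 67.52%

67.52%


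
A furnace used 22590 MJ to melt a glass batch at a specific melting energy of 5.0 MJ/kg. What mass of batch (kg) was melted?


Rearrange E = m * s for m:
  m = E / s
  m = 22590 / 5.0 = 4518.0 kg

4518.0 kg


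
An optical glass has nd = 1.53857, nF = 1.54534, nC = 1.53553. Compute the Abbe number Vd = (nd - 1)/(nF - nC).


Abbe number formula: Vd = (nd - 1) / (nF - nC)
  nd - 1 = 1.53857 - 1 = 0.53857
  nF - nC = 1.54534 - 1.53553 = 0.00981
  Vd = 0.53857 / 0.00981 = 54.9

54.9


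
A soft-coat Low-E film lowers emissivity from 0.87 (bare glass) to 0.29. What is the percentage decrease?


Percentage reduction = (1 - coated/uncoated) * 100
  Ratio = 0.29 / 0.87 = 0.3333
  Reduction = (1 - 0.3333) * 100 = 66.7%

66.7%


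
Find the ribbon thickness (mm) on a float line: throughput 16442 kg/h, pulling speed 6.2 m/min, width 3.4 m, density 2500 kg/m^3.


Ribbon cross-section from mass balance:
  Volume rate = throughput / density = 16442 / 2500 = 6.5768 m^3/h
  thickness = volume rate / (speed * 60 * width), i.e.
  thickness = throughput / (60 * speed * width * density) * 1000
  thickness = 16442 / (60 * 6.2 * 3.4 * 2500) * 1000 = 5.2 mm

5.2 mm


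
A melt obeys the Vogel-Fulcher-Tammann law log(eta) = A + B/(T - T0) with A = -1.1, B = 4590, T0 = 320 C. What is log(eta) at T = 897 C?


VFT equation: log(eta) = A + B / (T - T0)
  T - T0 = 897 - 320 = 577
  B / (T - T0) = 4590 / 577 = 7.955
  log(eta) = -1.1 + 7.955 = 6.855

6.855


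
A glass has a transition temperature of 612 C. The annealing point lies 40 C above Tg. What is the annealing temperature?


The annealing temperature is Tg plus the offset:
  T_anneal = 612 + 40 = 652 C

652 C


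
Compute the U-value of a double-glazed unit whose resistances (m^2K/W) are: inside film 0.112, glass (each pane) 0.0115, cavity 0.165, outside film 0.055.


Total thermal resistance (series):
  R_total = R_in + R_glass + R_air + R_glass + R_out
  R_total = 0.112 + 0.0115 + 0.165 + 0.0115 + 0.055 = 0.355 m^2K/W
U-value = 1 / R_total = 1 / 0.355 = 2.817 W/m^2K

2.817 W/m^2K


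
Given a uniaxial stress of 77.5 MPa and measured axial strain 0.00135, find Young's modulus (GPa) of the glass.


Young's modulus: E = stress / strain
  E = 77.5 MPa / 0.00135 = 57407.41 MPa
Convert to GPa: 57407.41 / 1000 = 57.41 GPa

57.41 GPa


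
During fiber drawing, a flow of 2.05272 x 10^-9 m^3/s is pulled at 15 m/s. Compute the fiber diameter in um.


Cross-sectional area from continuity:
  A = Q / v = 2.05272 x 10^-9 / 15 = 1.36848 x 10^-10 m^2
Diameter from circular cross-section:
  d = sqrt(4A / pi) * 10^6 (m -> um)
  d = sqrt(4 * 1.36848 x 10^-10 / pi) * 10^6 = 13.2 um

13.2 um


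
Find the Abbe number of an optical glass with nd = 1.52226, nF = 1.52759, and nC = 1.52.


Abbe number formula: Vd = (nd - 1) / (nF - nC)
  nd - 1 = 1.52226 - 1 = 0.52226
  nF - nC = 1.52759 - 1.52 = 0.00759
  Vd = 0.52226 / 0.00759 = 68.81

68.81


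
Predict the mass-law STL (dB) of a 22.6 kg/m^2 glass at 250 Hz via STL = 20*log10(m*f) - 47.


Mass law: STL = 20 * log10(m * f) - 47
  m * f = 22.6 * 250 = 5650
  log10(5650) = 3.75205
  STL = 20 * 3.75205 - 47 = 75.041 - 47 = 28.0 dB

28.0 dB


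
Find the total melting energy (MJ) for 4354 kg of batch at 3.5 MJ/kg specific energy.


Total energy = mass * specific energy
  E = 4354 * 3.5 = 15239 MJ

15239 MJ


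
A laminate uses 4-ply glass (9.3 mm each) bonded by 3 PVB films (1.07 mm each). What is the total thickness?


Total thickness = glass contribution + PVB contribution
  Glass: 4 * 9.3 = 37.2 mm
  PVB: 3 * 1.07 = 3.21 mm
  Total = 37.2 + 3.21 = 40.41 mm

40.41 mm


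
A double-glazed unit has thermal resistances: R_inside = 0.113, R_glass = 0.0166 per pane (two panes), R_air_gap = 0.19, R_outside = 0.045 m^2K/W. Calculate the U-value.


Total thermal resistance (series):
  R_total = R_in + R_glass + R_air + R_glass + R_out
  R_total = 0.113 + 0.0166 + 0.19 + 0.0166 + 0.045 = 0.3812 m^2K/W
U-value = 1 / R_total = 1 / 0.3812 = 2.623 W/m^2K

2.623 W/m^2K


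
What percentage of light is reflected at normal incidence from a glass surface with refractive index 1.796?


Fresnel reflectance at normal incidence:
  R = ((n - 1)/(n + 1))^2
  (n - 1)/(n + 1) = (1.796 - 1)/(1.796 + 1) = 0.284692
  R = 0.284692^2 = 0.0810495
  R(%) = 0.0810495 * 100 = 8.105%

8.105%


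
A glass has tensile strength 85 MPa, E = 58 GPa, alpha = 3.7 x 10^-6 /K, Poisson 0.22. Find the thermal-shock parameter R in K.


Thermal shock resistance: R = sigma * (1 - nu) / (E * alpha)
  Numerator = 85 * (1 - 0.22) = 66.3
  Denominator = 58 * 1000 * (3.7 x 10^-6) = 0.2146
  R = 66.3 / 0.2146 = 308.9 K

308.9 K


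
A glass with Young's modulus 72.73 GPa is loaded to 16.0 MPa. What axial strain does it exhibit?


Rearrange E = sigma / epsilon:
  epsilon = sigma / E
  E (MPa) = 72.73 * 1000 = 72730
  epsilon = 16.0 / 72730 = 0.00022

0.00022


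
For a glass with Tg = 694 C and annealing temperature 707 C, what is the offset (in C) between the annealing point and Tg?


Offset = T_anneal - Tg:
  offset = 707 - 694 = 13 C

13 C


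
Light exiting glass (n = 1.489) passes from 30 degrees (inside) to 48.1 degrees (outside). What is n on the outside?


Apply Snell's law: n1 * sin(theta1) = n2 * sin(theta2)
  n2 = n1 * sin(theta1) / sin(theta2)
  sin(30) = 0.5
  sin(48.1) = 0.744312
  n2 = 1.489 * 0.5 / 0.744312 = 1.0003

1.0003


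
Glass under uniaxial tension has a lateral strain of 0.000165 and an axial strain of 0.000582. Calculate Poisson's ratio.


Poisson's ratio: nu = lateral strain / axial strain
  nu = 0.000165 / 0.000582 = 0.2835

0.2835


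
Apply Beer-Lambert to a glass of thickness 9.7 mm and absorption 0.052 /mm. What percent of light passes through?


Beer-Lambert law: T = exp(-alpha * thickness)
  exponent = -0.052 * 9.7 = -0.5044
  T = exp(-0.5044) = 0.6039
  Percentage = 0.6039 * 100 = 60.39%

60.39%


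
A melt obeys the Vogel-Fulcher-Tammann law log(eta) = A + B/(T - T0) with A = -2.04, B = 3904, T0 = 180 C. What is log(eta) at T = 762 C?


VFT equation: log(eta) = A + B / (T - T0)
  T - T0 = 762 - 180 = 582
  B / (T - T0) = 3904 / 582 = 6.708
  log(eta) = -2.04 + 6.708 = 4.668

4.668


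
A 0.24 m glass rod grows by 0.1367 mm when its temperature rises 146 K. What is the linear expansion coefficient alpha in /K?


Rearrange dL = alpha * L0 * dT for alpha:
  alpha = dL / (L0 * dT)
  alpha = (0.1367 / 1000) / (0.24 * 146) = 0.000003901 /K = 3.901 x 10^-6 /K

3.901 x 10^-6 /K


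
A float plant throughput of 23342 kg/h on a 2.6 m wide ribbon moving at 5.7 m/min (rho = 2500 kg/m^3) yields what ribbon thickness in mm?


Ribbon cross-section from mass balance:
  Volume rate = throughput / density = 23342 / 2500 = 9.3368 m^3/h
  thickness = volume rate / (speed * 60 * width), i.e.
  thickness = throughput / (60 * speed * width * density) * 1000
  thickness = 23342 / (60 * 5.7 * 2.6 * 2500) * 1000 = 10.5 mm

10.5 mm


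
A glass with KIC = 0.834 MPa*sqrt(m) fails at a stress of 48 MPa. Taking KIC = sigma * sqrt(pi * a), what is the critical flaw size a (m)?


Rearrange KIC = sigma * sqrt(pi * a):
  sqrt(pi * a) = KIC / sigma
  sqrt(pi * a) = 0.834 / 48 = 0.017375
  a = (KIC / sigma)^2 / pi
  a = 0.017375^2 / pi = 0.0000961 m

0.0000961 m


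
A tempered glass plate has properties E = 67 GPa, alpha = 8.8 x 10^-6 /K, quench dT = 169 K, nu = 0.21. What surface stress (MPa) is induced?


Tempering stress: sigma = E * alpha * dT / (1 - nu)
  E (MPa) = 67 * 1000 = 67000
  Numerator = 67000 * (8.8 x 10^-6) * 169 = 99.6424
  Denominator = 1 - 0.21 = 0.79
  sigma = 99.6424 / 0.79 = 126.1 MPa

126.1 MPa


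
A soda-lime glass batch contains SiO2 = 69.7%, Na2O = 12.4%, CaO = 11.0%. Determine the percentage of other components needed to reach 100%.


Sum the three major oxides:
  SiO2 + Na2O + CaO = 69.7 + 12.4 + 11.0 = 93.1%
Subtract from 100%:
  Others = 100 - 93.1 = 6.9%

6.9%


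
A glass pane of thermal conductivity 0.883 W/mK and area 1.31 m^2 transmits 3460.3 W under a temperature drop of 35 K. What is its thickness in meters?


Fourier's law: t = k * A * dT / Q
  t = 0.883 * 1.31 * 35 / 3460.3
  t = 40.48555 / 3460.3 = 0.0117 m

0.0117 m


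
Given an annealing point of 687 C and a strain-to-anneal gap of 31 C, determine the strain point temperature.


Strain point = annealing point - difference:
  T_strain = 687 - 31 = 656 C

656 C


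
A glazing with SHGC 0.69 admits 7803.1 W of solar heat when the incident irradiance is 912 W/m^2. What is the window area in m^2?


Rearrange Q = Area * SHGC * Irradiance:
  Area = Q / (SHGC * Irradiance)
  Area = 7803.1 / (0.69 * 912) = 12.4 m^2

12.4 m^2


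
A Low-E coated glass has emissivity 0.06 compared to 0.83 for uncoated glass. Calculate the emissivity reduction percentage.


Percentage reduction = (1 - coated/uncoated) * 100
  Ratio = 0.06 / 0.83 = 0.0723
  Reduction = (1 - 0.0723) * 100 = 92.8%

92.8%


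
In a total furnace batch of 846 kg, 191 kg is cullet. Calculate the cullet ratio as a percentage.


Cullet ratio = (cullet mass / total batch mass) * 100
  Ratio = 191 / 846 * 100 = 22.58%

22.58%


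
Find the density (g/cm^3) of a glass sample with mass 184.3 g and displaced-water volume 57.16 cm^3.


Use the definition of density:
  rho = mass / volume
  rho = 184.3 / 57.16 = 3.224 g/cm^3

3.224 g/cm^3


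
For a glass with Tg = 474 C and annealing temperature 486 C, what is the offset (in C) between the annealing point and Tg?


Offset = T_anneal - Tg:
  offset = 486 - 474 = 12 C

12 C


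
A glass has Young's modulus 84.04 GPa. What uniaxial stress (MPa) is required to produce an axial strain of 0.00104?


Rearrange E = sigma / epsilon:
  sigma = E * epsilon
  E (MPa) = 84.04 * 1000 = 84040
  sigma = 84040 * 0.00104 = 87.4 MPa

87.4 MPa


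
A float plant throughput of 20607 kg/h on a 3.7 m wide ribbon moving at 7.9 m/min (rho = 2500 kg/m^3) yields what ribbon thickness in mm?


Ribbon cross-section from mass balance:
  Volume rate = throughput / density = 20607 / 2500 = 8.2428 m^3/h
  thickness = volume rate / (speed * 60 * width), i.e.
  thickness = throughput / (60 * speed * width * density) * 1000
  thickness = 20607 / (60 * 7.9 * 3.7 * 2500) * 1000 = 4.7 mm

4.7 mm


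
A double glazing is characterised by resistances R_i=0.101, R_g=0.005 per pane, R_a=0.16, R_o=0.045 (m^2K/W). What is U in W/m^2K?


Total thermal resistance (series):
  R_total = R_in + R_glass + R_air + R_glass + R_out
  R_total = 0.101 + 0.005 + 0.16 + 0.005 + 0.045 = 0.316 m^2K/W
U-value = 1 / R_total = 1 / 0.316 = 3.165 W/m^2K

3.165 W/m^2K


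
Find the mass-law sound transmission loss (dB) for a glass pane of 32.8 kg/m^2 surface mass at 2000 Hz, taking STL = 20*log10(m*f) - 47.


Mass law: STL = 20 * log10(m * f) - 47
  m * f = 32.8 * 2000 = 65600
  log10(65600) = 4.8169
  STL = 20 * 4.8169 - 47 = 96.338 - 47 = 49.3 dB

49.3 dB


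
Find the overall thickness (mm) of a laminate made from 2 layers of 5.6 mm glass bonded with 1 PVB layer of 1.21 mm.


Total thickness = glass contribution + PVB contribution
  Glass: 2 * 5.6 = 11.2 mm
  PVB: 1 * 1.21 = 1.21 mm
  Total = 11.2 + 1.21 = 12.41 mm

12.41 mm


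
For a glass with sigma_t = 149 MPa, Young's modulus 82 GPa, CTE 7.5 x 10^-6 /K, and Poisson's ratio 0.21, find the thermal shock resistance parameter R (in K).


Thermal shock resistance: R = sigma * (1 - nu) / (E * alpha)
  Numerator = 149 * (1 - 0.21) = 117.71
  Denominator = 82 * 1000 * (7.5 x 10^-6) = 0.615
  R = 117.71 / 0.615 = 191.4 K

191.4 K


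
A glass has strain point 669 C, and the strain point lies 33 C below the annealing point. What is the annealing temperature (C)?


T_anneal = T_strain + gap:
  T_anneal = 669 + 33 = 702 C

702 C


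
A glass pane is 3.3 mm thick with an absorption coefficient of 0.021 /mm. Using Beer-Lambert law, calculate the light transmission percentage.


Beer-Lambert law: T = exp(-alpha * thickness)
  exponent = -0.021 * 3.3 = -0.0693
  T = exp(-0.0693) = 0.933
  Percentage = 0.933 * 100 = 93.3%

93.3%


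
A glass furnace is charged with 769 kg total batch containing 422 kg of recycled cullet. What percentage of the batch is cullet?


Cullet ratio = (cullet mass / total batch mass) * 100
  Ratio = 422 / 769 * 100 = 54.88%

54.88%


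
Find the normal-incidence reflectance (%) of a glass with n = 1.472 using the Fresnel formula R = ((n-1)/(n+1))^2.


Fresnel reflectance at normal incidence:
  R = ((n - 1)/(n + 1))^2
  (n - 1)/(n + 1) = (1.472 - 1)/(1.472 + 1) = 0.190939
  R = 0.190939^2 = 0.0364577
  R(%) = 0.0364577 * 100 = 3.646%

3.646%


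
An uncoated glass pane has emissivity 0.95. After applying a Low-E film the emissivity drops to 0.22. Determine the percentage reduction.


Percentage reduction = (1 - coated/uncoated) * 100
  Ratio = 0.22 / 0.95 = 0.2316
  Reduction = (1 - 0.2316) * 100 = 76.8%

76.8%


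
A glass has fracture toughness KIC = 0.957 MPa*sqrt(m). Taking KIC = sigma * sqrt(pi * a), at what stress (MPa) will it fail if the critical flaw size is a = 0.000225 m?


Rearrange KIC = sigma * sqrt(pi * a):
  sigma = KIC / sqrt(pi * a)
  sqrt(pi * 0.000225) = 0.026587
  sigma = 0.957 / 0.026587 = 36.0 MPa

36.0 MPa


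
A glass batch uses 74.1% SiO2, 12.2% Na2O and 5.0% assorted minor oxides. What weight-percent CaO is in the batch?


Pieces sum to 100%:
  CaO = 100 - (SiO2 + Na2O + others)
  CaO = 100 - (74.1 + 12.2 + 5.0) = 8.7%

8.7%


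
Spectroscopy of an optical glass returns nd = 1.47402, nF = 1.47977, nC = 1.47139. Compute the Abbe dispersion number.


Abbe number formula: Vd = (nd - 1) / (nF - nC)
  nd - 1 = 1.47402 - 1 = 0.47402
  nF - nC = 1.47977 - 1.47139 = 0.00838
  Vd = 0.47402 / 0.00838 = 56.57

56.57


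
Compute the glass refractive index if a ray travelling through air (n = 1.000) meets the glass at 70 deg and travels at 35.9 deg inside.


Apply Snell's law: n1 * sin(theta1) = n2 * sin(theta2)
  n2 = n1 * sin(theta1) / sin(theta2)
  sin(70) = 0.939693
  sin(35.9) = 0.586372
  n2 = 1.000 * 0.939693 / 0.586372 = 1.6026

1.6026


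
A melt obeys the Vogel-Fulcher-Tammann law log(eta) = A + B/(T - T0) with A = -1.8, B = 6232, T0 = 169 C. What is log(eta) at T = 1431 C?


VFT equation: log(eta) = A + B / (T - T0)
  T - T0 = 1431 - 169 = 1262
  B / (T - T0) = 6232 / 1262 = 4.938
  log(eta) = -1.8 + 4.938 = 3.138

3.138


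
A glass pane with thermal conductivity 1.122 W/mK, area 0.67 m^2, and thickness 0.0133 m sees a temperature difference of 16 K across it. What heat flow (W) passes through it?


Fourier's law: Q = k * A * dT / t
  Q = 1.122 * 0.67 * 16 / 0.0133
  Q = 12.02784 / 0.0133 = 904.3 W

904.3 W


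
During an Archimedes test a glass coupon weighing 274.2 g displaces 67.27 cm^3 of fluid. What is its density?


Use the definition of density:
  rho = mass / volume
  rho = 274.2 / 67.27 = 4.076 g/cm^3

4.076 g/cm^3


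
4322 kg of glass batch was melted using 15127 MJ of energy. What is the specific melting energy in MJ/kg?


Rearrange E = m * s for s:
  s = E / m
  s = 15127 / 4322 = 3.5 MJ/kg

3.5 MJ/kg


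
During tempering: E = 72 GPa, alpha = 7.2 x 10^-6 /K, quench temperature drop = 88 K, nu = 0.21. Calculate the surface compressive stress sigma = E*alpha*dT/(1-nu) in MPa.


Tempering stress: sigma = E * alpha * dT / (1 - nu)
  E (MPa) = 72 * 1000 = 72000
  Numerator = 72000 * (7.2 x 10^-6) * 88 = 45.6192
  Denominator = 1 - 0.21 = 0.79
  sigma = 45.6192 / 0.79 = 57.7 MPa

57.7 MPa


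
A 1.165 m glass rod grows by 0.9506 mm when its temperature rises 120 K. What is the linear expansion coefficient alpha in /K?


Rearrange dL = alpha * L0 * dT for alpha:
  alpha = dL / (L0 * dT)
  alpha = (0.9506 / 1000) / (1.165 * 120) = 0.0000068 /K = 6.8 x 10^-6 /K

6.8 x 10^-6 /K


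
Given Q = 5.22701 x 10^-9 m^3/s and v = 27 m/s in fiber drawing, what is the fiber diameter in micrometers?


Cross-sectional area from continuity:
  A = Q / v = 5.22701 x 10^-9 / 27 = 1.93593 x 10^-10 m^2
Diameter from circular cross-section:
  d = sqrt(4A / pi) * 10^6 (m -> um)
  d = sqrt(4 * 1.93593 x 10^-10 / pi) * 10^6 = 15.7 um

15.7 um


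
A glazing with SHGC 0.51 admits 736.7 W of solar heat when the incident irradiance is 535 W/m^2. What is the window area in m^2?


Rearrange Q = Area * SHGC * Irradiance:
  Area = Q / (SHGC * Irradiance)
  Area = 736.7 / (0.51 * 535) = 2.7 m^2

2.7 m^2


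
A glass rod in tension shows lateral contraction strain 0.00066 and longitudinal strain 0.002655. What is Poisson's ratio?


Poisson's ratio: nu = lateral strain / axial strain
  nu = 0.00066 / 0.002655 = 0.2486

0.2486


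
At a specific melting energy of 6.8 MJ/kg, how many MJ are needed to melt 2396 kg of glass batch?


Total energy = mass * specific energy
  E = 2396 * 6.8 = 16292.8 MJ

16292.8 MJ


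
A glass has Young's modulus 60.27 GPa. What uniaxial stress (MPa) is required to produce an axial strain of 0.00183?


Rearrange E = sigma / epsilon:
  sigma = E * epsilon
  E (MPa) = 60.27 * 1000 = 60270
  sigma = 60270 * 0.00183 = 110.29 MPa

110.29 MPa


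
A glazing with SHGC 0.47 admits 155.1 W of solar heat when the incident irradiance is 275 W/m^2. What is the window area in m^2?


Rearrange Q = Area * SHGC * Irradiance:
  Area = Q / (SHGC * Irradiance)
  Area = 155.1 / (0.47 * 275) = 1.2 m^2

1.2 m^2


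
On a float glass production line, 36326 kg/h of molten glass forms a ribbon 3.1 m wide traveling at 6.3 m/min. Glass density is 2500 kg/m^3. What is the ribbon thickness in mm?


Ribbon cross-section from mass balance:
  Volume rate = throughput / density = 36326 / 2500 = 14.5304 m^3/h
  thickness = volume rate / (speed * 60 * width), i.e.
  thickness = throughput / (60 * speed * width * density) * 1000
  thickness = 36326 / (60 * 6.3 * 3.1 * 2500) * 1000 = 12.4 mm

12.4 mm


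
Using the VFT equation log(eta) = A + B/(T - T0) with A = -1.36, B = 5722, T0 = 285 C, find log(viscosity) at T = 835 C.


VFT equation: log(eta) = A + B / (T - T0)
  T - T0 = 835 - 285 = 550
  B / (T - T0) = 5722 / 550 = 10.404
  log(eta) = -1.36 + 10.404 = 9.044

9.044


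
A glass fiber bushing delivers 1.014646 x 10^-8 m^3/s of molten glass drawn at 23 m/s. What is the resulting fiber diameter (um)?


Cross-sectional area from continuity:
  A = Q / v = 1.014646 x 10^-8 / 23 = 4.411504 x 10^-10 m^2
Diameter from circular cross-section:
  d = sqrt(4A / pi) * 10^6 (m -> um)
  d = sqrt(4 * 4.411504 x 10^-10 / pi) * 10^6 = 23.7 um

23.7 um


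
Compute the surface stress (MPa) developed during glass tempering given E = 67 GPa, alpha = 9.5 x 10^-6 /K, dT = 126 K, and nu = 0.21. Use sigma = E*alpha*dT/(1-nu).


Tempering stress: sigma = E * alpha * dT / (1 - nu)
  E (MPa) = 67 * 1000 = 67000
  Numerator = 67000 * (9.5 x 10^-6) * 126 = 80.199
  Denominator = 1 - 0.21 = 0.79
  sigma = 80.199 / 0.79 = 101.5 MPa

101.5 MPa


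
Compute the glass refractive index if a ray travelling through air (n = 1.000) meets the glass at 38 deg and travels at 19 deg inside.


Apply Snell's law: n1 * sin(theta1) = n2 * sin(theta2)
  n2 = n1 * sin(theta1) / sin(theta2)
  sin(38) = 0.615661
  sin(19) = 0.325568
  n2 = 1.000 * 0.615661 / 0.325568 = 1.891

1.891


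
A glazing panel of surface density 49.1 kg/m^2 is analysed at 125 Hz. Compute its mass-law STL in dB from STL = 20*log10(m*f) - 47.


Mass law: STL = 20 * log10(m * f) - 47
  m * f = 49.1 * 125 = 6137.5
  log10(6137.5) = 3.78799
  STL = 20 * 3.78799 - 47 = 75.7598 - 47 = 28.8 dB

28.8 dB


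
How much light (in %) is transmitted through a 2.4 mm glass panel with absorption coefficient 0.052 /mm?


Beer-Lambert law: T = exp(-alpha * thickness)
  exponent = -0.052 * 2.4 = -0.1248
  T = exp(-0.1248) = 0.8827
  Percentage = 0.8827 * 100 = 88.27%

88.27%


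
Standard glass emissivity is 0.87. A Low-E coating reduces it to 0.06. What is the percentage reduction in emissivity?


Percentage reduction = (1 - coated/uncoated) * 100
  Ratio = 0.06 / 0.87 = 0.069
  Reduction = (1 - 0.069) * 100 = 93.1%

93.1%


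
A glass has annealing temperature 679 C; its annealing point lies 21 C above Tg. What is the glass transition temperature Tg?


Rearrange T_anneal = Tg + offset for Tg:
  Tg = T_anneal - offset = 679 - 21 = 658 C

658 C


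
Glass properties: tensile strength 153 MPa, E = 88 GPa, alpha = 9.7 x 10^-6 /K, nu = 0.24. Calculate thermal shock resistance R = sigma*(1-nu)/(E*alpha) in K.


Thermal shock resistance: R = sigma * (1 - nu) / (E * alpha)
  Numerator = 153 * (1 - 0.24) = 116.28
  Denominator = 88 * 1000 * (9.7 x 10^-6) = 0.8536
  R = 116.28 / 0.8536 = 136.2 K

136.2 K


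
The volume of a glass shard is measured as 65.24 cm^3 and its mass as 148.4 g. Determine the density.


Use the definition of density:
  rho = mass / volume
  rho = 148.4 / 65.24 = 2.275 g/cm^3

2.275 g/cm^3


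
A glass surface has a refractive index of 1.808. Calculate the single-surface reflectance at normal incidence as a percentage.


Fresnel reflectance at normal incidence:
  R = ((n - 1)/(n + 1))^2
  (n - 1)/(n + 1) = (1.808 - 1)/(1.808 + 1) = 0.287749
  R = 0.287749^2 = 0.0827995
  R(%) = 0.0827995 * 100 = 8.28%

8.28%


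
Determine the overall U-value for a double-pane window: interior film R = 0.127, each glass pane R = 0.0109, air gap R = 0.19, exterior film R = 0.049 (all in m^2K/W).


Total thermal resistance (series):
  R_total = R_in + R_glass + R_air + R_glass + R_out
  R_total = 0.127 + 0.0109 + 0.19 + 0.0109 + 0.049 = 0.3878 m^2K/W
U-value = 1 / R_total = 1 / 0.3878 = 2.579 W/m^2K

2.579 W/m^2K


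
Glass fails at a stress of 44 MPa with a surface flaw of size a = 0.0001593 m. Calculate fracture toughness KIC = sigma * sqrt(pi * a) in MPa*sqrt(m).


Fracture toughness: KIC = sigma * sqrt(pi * a)
  pi * a = pi * 0.0001593 = 0.000500456
  sqrt(pi * a) = 0.022371
  KIC = 44 * 0.022371 = 0.984 MPa*sqrt(m)

0.984 MPa*sqrt(m)


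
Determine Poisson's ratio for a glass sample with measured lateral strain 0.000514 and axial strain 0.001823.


Poisson's ratio: nu = lateral strain / axial strain
  nu = 0.000514 / 0.001823 = 0.282

0.282


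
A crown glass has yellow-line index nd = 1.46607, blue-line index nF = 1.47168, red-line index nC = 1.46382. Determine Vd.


Abbe number formula: Vd = (nd - 1) / (nF - nC)
  nd - 1 = 1.46607 - 1 = 0.46607
  nF - nC = 1.47168 - 1.46382 = 0.00786
  Vd = 0.46607 / 0.00786 = 59.3

59.3


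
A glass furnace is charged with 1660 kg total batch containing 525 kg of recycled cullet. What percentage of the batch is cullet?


Cullet ratio = (cullet mass / total batch mass) * 100
  Ratio = 525 / 1660 * 100 = 31.63%

31.63%


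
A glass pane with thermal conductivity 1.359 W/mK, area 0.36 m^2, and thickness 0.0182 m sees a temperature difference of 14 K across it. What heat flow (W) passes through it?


Fourier's law: Q = k * A * dT / t
  Q = 1.359 * 0.36 * 14 / 0.0182
  Q = 6.84936 / 0.0182 = 376.3 W

376.3 W


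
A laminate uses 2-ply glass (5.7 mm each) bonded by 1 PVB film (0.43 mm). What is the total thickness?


Total thickness = glass contribution + PVB contribution
  Glass: 2 * 5.7 = 11.4 mm
  PVB: 1 * 0.43 = 0.43 mm
  Total = 11.4 + 0.43 = 11.83 mm

11.83 mm


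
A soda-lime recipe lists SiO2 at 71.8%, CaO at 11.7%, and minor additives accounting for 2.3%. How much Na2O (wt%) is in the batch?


Pieces sum to 100%:
  Na2O = 100 - (SiO2 + CaO + others)
  Na2O = 100 - (71.8 + 11.7 + 2.3) = 14.2%

14.2%


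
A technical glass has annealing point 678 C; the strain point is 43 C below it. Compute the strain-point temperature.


Strain point = annealing point - difference:
  T_strain = 678 - 43 = 635 C

635 C


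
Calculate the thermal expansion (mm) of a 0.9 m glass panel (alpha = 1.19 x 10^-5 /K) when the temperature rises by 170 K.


Thermal expansion formula: dL = alpha * L0 * dT
  dL = (1.19 x 10^-5) * 0.9 * 170 = 0.0018207 m
Convert to mm: 0.0018207 * 1000 = 1.8207 mm

1.8207 mm


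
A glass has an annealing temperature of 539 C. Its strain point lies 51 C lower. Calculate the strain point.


Strain point = annealing point - difference:
  T_strain = 539 - 51 = 488 C

488 C


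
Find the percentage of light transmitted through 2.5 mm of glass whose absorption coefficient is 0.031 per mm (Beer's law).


Beer-Lambert law: T = exp(-alpha * thickness)
  exponent = -0.031 * 2.5 = -0.0775
  T = exp(-0.0775) = 0.9254
  Percentage = 0.9254 * 100 = 92.54%

92.54%


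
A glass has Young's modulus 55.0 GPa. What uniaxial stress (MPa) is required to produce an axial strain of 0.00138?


Rearrange E = sigma / epsilon:
  sigma = E * epsilon
  E (MPa) = 55.0 * 1000 = 55000
  sigma = 55000 * 0.00138 = 75.9 MPa

75.9 MPa


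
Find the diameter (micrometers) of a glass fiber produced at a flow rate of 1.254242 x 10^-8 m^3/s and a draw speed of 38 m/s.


Cross-sectional area from continuity:
  A = Q / v = 1.254242 x 10^-8 / 38 = 3.300637 x 10^-10 m^2
Diameter from circular cross-section:
  d = sqrt(4A / pi) * 10^6 (m -> um)
  d = sqrt(4 * 3.300637 x 10^-10 / pi) * 10^6 = 20.5 um

20.5 um


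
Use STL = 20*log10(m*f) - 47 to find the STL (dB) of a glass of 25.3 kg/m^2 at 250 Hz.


Mass law: STL = 20 * log10(m * f) - 47
  m * f = 25.3 * 250 = 6325
  log10(6325) = 3.80106
  STL = 20 * 3.80106 - 47 = 76.0212 - 47 = 29.0 dB

29.0 dB


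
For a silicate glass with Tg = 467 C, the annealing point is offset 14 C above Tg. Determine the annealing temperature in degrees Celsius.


The annealing temperature is Tg plus the offset:
  T_anneal = 467 + 14 = 481 C

481 C


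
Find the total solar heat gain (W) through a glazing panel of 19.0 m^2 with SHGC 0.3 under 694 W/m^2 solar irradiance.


Solar heat gain: Q = Area * SHGC * Irradiance
  Q = 19.0 * 0.3 * 694 = 3955.8 W

3955.8 W


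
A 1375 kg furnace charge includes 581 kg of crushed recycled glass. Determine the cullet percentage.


Cullet ratio = (cullet mass / total batch mass) * 100
  Ratio = 581 / 1375 * 100 = 42.25%

42.25%


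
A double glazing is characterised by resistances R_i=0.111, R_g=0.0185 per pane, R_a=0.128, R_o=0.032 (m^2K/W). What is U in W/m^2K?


Total thermal resistance (series):
  R_total = R_in + R_glass + R_air + R_glass + R_out
  R_total = 0.111 + 0.0185 + 0.128 + 0.0185 + 0.032 = 0.308 m^2K/W
U-value = 1 / R_total = 1 / 0.308 = 3.247 W/m^2K

3.247 W/m^2K


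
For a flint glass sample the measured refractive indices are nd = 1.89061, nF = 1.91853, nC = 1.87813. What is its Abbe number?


Abbe number formula: Vd = (nd - 1) / (nF - nC)
  nd - 1 = 1.89061 - 1 = 0.89061
  nF - nC = 1.91853 - 1.87813 = 0.0404
  Vd = 0.89061 / 0.0404 = 22.04

22.04


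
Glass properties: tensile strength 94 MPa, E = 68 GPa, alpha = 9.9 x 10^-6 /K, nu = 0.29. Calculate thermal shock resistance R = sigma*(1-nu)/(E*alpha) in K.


Thermal shock resistance: R = sigma * (1 - nu) / (E * alpha)
  Numerator = 94 * (1 - 0.29) = 66.74
  Denominator = 68 * 1000 * (9.9 x 10^-6) = 0.6732
  R = 66.74 / 0.6732 = 99.1 K

99.1 K


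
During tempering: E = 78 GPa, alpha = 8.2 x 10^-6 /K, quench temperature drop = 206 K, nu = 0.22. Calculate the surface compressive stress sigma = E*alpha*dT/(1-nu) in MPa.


Tempering stress: sigma = E * alpha * dT / (1 - nu)
  E (MPa) = 78 * 1000 = 78000
  Numerator = 78000 * (8.2 x 10^-6) * 206 = 131.7576
  Denominator = 1 - 0.22 = 0.78
  sigma = 131.7576 / 0.78 = 168.9 MPa

168.9 MPa


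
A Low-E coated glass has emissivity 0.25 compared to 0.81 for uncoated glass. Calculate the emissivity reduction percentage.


Percentage reduction = (1 - coated/uncoated) * 100
  Ratio = 0.25 / 0.81 = 0.3086
  Reduction = (1 - 0.3086) * 100 = 69.1%

69.1%


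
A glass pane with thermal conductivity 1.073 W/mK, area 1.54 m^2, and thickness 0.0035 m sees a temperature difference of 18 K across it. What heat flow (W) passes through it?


Fourier's law: Q = k * A * dT / t
  Q = 1.073 * 1.54 * 18 / 0.0035
  Q = 29.74356 / 0.0035 = 8498.2 W

8498.2 W


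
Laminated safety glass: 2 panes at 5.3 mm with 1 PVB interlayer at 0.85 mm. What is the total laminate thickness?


Total thickness = glass contribution + PVB contribution
  Glass: 2 * 5.3 = 10.6 mm
  PVB: 1 * 0.85 = 0.85 mm
  Total = 10.6 + 0.85 = 11.45 mm

11.45 mm


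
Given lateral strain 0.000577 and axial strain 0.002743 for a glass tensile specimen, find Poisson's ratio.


Poisson's ratio: nu = lateral strain / axial strain
  nu = 0.000577 / 0.002743 = 0.2104

0.2104


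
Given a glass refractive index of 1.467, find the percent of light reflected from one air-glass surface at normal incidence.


Fresnel reflectance at normal incidence:
  R = ((n - 1)/(n + 1))^2
  (n - 1)/(n + 1) = (1.467 - 1)/(1.467 + 1) = 0.189299
  R = 0.189299^2 = 0.0358341
  R(%) = 0.0358341 * 100 = 3.583%

3.583%


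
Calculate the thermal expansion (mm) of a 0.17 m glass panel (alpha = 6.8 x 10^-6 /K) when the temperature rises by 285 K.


Thermal expansion formula: dL = alpha * L0 * dT
  dL = (6.8 x 10^-6) * 0.17 * 285 = 0.00032946 m
Convert to mm: 0.00032946 * 1000 = 0.3295 mm

0.3295 mm


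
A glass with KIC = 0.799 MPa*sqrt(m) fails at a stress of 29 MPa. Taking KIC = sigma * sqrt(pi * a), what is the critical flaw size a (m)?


Rearrange KIC = sigma * sqrt(pi * a):
  sqrt(pi * a) = KIC / sigma
  sqrt(pi * a) = 0.799 / 29 = 0.027552
  a = (KIC / sigma)^2 / pi
  a = 0.027552^2 / pi = 0.0002416 m

0.0002416 m


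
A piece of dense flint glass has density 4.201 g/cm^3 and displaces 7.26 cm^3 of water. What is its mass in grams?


Rearrange rho = m / V:
  m = rho * V
  m = 4.201 * 7.26 = 30.499 g

30.499 g


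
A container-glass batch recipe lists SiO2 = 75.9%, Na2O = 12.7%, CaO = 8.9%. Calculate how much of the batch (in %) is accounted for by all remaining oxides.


Sum the three major oxides:
  SiO2 + Na2O + CaO = 75.9 + 12.7 + 8.9 = 97.5%
Subtract from 100%:
  Others = 100 - 97.5 = 2.5%

2.5%


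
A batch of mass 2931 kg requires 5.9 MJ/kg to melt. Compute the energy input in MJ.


Total energy = mass * specific energy
  E = 2931 * 5.9 = 17292.9 MJ

17292.9 MJ


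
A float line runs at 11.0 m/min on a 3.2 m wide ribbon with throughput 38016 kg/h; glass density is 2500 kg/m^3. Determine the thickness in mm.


Ribbon cross-section from mass balance:
  Volume rate = throughput / density = 38016 / 2500 = 15.2064 m^3/h
  thickness = volume rate / (speed * 60 * width), i.e.
  thickness = throughput / (60 * speed * width * density) * 1000
  thickness = 38016 / (60 * 11.0 * 3.2 * 2500) * 1000 = 7.2 mm

7.2 mm


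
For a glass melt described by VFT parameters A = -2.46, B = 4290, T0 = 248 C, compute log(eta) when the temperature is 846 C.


VFT equation: log(eta) = A + B / (T - T0)
  T - T0 = 846 - 248 = 598
  B / (T - T0) = 4290 / 598 = 7.174
  log(eta) = -2.46 + 7.174 = 4.714

4.714


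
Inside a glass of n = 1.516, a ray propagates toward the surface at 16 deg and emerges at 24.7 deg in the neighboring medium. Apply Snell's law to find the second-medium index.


Apply Snell's law: n1 * sin(theta1) = n2 * sin(theta2)
  n2 = n1 * sin(theta1) / sin(theta2)
  sin(16) = 0.275637
  sin(24.7) = 0.417867
  n2 = 1.516 * 0.275637 / 0.417867 = 1.0

1.0


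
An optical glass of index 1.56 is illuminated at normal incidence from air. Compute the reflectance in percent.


Fresnel reflectance at normal incidence:
  R = ((n - 1)/(n + 1))^2
  (n - 1)/(n + 1) = (1.56 - 1)/(1.56 + 1) = 0.21875
  R = 0.21875^2 = 0.0478516
  R(%) = 0.0478516 * 100 = 4.785%

4.785%


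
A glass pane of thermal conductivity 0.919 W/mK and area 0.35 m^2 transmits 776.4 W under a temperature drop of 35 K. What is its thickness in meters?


Fourier's law: t = k * A * dT / Q
  t = 0.919 * 0.35 * 35 / 776.4
  t = 11.25775 / 776.4 = 0.0145 m

0.0145 m


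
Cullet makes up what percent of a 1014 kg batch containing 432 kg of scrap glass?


Cullet ratio = (cullet mass / total batch mass) * 100
  Ratio = 432 / 1014 * 100 = 42.6%

42.6%


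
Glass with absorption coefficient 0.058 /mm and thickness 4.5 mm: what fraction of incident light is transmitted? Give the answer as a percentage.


Beer-Lambert law: T = exp(-alpha * thickness)
  exponent = -0.058 * 4.5 = -0.261
  T = exp(-0.261) = 0.7703
  Percentage = 0.7703 * 100 = 77.03%

77.03%


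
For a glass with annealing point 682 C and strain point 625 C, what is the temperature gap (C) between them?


Gap = T_anneal - T_strain:
  gap = 682 - 625 = 57 C

57 C


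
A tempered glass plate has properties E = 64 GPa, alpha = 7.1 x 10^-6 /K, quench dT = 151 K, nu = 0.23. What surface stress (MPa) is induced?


Tempering stress: sigma = E * alpha * dT / (1 - nu)
  E (MPa) = 64 * 1000 = 64000
  Numerator = 64000 * (7.1 x 10^-6) * 151 = 68.6144
  Denominator = 1 - 0.23 = 0.77
  sigma = 68.6144 / 0.77 = 89.1 MPa

89.1 MPa


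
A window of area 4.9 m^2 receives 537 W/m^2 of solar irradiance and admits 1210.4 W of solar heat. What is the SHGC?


Rearrange Q = Area * SHGC * Irradiance:
  SHGC = Q / (Area * Irradiance)
  SHGC = 1210.4 / (4.9 * 537) = 0.46

0.46


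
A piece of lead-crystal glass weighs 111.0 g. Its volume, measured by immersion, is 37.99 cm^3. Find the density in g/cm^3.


Use the definition of density:
  rho = mass / volume
  rho = 111.0 / 37.99 = 2.922 g/cm^3

2.922 g/cm^3


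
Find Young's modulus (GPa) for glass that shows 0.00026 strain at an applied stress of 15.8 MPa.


Young's modulus: E = stress / strain
  E = 15.8 MPa / 0.00026 = 60769.23 MPa
Convert to GPa: 60769.23 / 1000 = 60.77 GPa

60.77 GPa


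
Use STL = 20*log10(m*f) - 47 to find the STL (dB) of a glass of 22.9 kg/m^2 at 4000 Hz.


Mass law: STL = 20 * log10(m * f) - 47
  m * f = 22.9 * 4000 = 91600
  log10(91600) = 4.9619
  STL = 20 * 4.9619 - 47 = 99.238 - 47 = 52.2 dB

52.2 dB


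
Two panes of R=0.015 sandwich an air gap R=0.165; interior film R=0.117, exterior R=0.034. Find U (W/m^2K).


Total thermal resistance (series):
  R_total = R_in + R_glass + R_air + R_glass + R_out
  R_total = 0.117 + 0.015 + 0.165 + 0.015 + 0.034 = 0.346 m^2K/W
U-value = 1 / R_total = 1 / 0.346 = 2.89 W/m^2K

2.89 W/m^2K


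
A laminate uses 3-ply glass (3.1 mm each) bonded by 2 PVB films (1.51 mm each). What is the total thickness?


Total thickness = glass contribution + PVB contribution
  Glass: 3 * 3.1 = 9.3 mm
  PVB: 2 * 1.51 = 3.02 mm
  Total = 9.3 + 3.02 = 12.32 mm

12.32 mm


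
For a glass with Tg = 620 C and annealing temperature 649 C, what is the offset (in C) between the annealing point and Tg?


Offset = T_anneal - Tg:
  offset = 649 - 620 = 29 C

29 C


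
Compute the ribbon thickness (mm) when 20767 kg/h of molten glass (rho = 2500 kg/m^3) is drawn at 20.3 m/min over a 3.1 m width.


Ribbon cross-section from mass balance:
  Volume rate = throughput / density = 20767 / 2500 = 8.3068 m^3/h
  thickness = volume rate / (speed * 60 * width), i.e.
  thickness = throughput / (60 * speed * width * density) * 1000
  thickness = 20767 / (60 * 20.3 * 3.1 * 2500) * 1000 = 2.2 mm

2.2 mm
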